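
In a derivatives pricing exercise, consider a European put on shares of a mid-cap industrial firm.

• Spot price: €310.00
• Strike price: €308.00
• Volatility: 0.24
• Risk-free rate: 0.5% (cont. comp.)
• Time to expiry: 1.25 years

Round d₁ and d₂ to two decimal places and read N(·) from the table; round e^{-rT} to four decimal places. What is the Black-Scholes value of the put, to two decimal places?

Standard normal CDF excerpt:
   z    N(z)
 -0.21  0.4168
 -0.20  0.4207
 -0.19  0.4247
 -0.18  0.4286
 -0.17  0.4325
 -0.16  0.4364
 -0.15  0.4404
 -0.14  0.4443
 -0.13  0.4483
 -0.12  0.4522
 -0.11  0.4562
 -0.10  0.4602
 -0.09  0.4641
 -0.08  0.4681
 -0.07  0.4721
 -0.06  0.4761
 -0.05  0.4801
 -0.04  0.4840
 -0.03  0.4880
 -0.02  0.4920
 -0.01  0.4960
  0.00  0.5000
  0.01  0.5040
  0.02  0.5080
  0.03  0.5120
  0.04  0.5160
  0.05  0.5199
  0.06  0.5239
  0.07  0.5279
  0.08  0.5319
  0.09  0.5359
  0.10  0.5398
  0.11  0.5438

σ√T = 0.24·√1.25 = 0.2683
d₁ = [ln(310/308) + (0.005 + 0.24²/2)·1.25] / 0.2683 = [0.0065 + 0.0422] / 0.2683 = 0.1816 which rounds to 0.18
d₂ = d₁ − σ√T = 0.1816 − 0.2683 = -0.0868 which rounds to -0.09
exp(−rT) = exp(−0.005·1.25) = 0.9938
P = 308·0.9938·N(0.09) − 310·N(-0.18) = 308·0.9938·0.5359 − 310·0.4286 = 164.0338 − 132.8660 = 31.1678

€31.17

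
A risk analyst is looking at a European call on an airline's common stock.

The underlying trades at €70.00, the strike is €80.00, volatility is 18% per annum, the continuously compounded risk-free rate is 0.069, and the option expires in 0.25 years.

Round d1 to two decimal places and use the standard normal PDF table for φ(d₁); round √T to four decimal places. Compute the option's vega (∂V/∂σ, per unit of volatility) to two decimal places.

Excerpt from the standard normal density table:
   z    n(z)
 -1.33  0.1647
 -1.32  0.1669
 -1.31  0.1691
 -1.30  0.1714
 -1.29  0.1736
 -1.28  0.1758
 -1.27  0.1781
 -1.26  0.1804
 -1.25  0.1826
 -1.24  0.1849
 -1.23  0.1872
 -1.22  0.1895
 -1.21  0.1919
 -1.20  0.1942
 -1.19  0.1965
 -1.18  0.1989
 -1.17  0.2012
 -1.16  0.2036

σ√T = 0.18 × 0.5000 = 0.0900
d₁ = [ln(70/80) + (0.069 + 0.18²/2)·0.25] / 0.0900 = [-0.1335 + 0.0213] / 0.0900 = -1.2470 ⇒ -1.25
√T = √0.25 = 0.5000
φ(d₁) = φ(-1.25) = 0.1826
vega = S·φ(d₁)·√T = 70·0.1826·0.5000 = 6.3910

6.39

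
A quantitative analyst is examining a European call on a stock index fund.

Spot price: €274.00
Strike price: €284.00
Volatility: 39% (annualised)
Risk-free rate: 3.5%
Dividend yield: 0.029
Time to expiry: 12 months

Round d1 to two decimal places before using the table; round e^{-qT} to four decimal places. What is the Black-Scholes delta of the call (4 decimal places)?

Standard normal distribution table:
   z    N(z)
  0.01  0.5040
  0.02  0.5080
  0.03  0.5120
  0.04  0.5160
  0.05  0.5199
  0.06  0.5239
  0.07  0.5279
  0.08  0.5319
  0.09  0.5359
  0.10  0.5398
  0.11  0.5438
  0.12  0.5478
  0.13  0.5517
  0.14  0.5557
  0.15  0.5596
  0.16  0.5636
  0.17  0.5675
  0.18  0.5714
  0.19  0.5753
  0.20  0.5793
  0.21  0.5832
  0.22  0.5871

σ√T = 0.39·√1 = 0.3900
d₁ = [ln(274/284) + (0.035 − 0.029 + 0.39²/2)·1] / 0.3900 = [-0.0358 + 0.0821] / 0.3900 = 0.1185 ≈ 0.12
N(d₁) = N(0.12) = 0.5478
Δ_call = exp(−qT)·N(d₁) = 0.9714·0.5478 = 0.5321

0.5321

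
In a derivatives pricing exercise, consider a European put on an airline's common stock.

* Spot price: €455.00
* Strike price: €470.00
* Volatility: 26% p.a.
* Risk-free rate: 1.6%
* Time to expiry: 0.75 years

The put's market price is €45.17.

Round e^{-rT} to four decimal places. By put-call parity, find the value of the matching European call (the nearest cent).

e^(−rT) = e^(−0.016·0.75) = 0.9881
Put-call parity: C − P = S − K·e^(−rT) = 455 − 470·0.9881 = 455 − 464.4070 = -9.4070
C = P + (C − P) = 45.17 + (-9.4070) = 35.7630

€35.76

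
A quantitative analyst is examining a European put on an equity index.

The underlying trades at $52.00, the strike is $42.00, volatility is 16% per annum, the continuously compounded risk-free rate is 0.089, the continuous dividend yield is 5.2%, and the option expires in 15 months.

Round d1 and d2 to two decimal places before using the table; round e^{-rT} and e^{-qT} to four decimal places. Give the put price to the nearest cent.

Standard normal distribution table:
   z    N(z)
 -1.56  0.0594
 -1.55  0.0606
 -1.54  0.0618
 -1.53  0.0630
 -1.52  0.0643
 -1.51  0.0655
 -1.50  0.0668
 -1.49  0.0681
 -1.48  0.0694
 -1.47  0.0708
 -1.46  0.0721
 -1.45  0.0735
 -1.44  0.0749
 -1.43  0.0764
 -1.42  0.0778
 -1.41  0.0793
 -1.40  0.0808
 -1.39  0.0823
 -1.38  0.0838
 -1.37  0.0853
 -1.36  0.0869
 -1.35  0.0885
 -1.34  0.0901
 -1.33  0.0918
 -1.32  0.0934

σ√T = 0.16 × 1.1180 = 0.1789
d₁ = [ln(52/42) + (0.089 − 0.052 + ½·0.16²)·1.25] / (σ√T) = (0.2136 + 0.0622) / 0.1789 = 1.5419 → 1.54
d₂ = 1.5419 − 0.1789 = 1.3630 → 1.36
e^(−qT) = e^(−0.052·1.25) = 0.9371;  e^(−rT) = e^(−0.089·1.25) = 0.8947
N(−d₂) = N(-1.36) = 0.0869;  N(−d₁) = N(-1.54) = 0.0618
P = 42·0.8947·0.0869 − 52·0.9371·0.0618 = 3.2655 − 3.0115 = 0.2540

$0.25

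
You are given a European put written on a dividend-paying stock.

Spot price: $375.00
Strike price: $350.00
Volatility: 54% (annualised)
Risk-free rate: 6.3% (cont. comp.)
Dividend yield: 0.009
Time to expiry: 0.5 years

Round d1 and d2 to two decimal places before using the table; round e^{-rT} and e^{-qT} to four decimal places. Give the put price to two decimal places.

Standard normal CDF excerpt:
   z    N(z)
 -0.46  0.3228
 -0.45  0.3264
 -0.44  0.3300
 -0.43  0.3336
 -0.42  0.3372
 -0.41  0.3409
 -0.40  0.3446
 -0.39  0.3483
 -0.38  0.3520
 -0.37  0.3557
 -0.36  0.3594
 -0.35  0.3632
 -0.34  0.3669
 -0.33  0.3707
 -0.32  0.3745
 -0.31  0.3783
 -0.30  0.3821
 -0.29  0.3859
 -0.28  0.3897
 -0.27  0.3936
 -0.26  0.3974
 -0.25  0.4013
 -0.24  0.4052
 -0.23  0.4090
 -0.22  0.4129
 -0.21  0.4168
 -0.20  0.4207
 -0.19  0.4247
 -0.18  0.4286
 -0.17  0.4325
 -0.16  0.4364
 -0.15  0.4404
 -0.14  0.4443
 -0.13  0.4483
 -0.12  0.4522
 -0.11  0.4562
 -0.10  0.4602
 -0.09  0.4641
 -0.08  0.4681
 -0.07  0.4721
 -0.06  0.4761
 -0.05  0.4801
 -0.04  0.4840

σ√T = 0.54·√0.5 = 0.3818
d₁ = [ln(375/350) + (0.063 − 0.009 + 0.54²/2)·0.5] / 0.3818 = [0.0690 + 0.0999] / 0.3818 = 0.4423 → 0.44
d₂ = d₁ − σ√T = 0.4423 − 0.3818 = 0.0605 → 0.06
exp(−qT) = exp(−0.009·0.5) = 0.9955;  exp(−rT) = exp(−0.063·0.5) = 0.9690
N(−d₂) = N(-0.06) = 0.4761;  N(−d₁) = N(-0.44) = 0.3300
P = 350·0.9690·0.4761 − 375·0.9955·0.3300 = 161.4693 − 123.1931 = 38.2762

$38.28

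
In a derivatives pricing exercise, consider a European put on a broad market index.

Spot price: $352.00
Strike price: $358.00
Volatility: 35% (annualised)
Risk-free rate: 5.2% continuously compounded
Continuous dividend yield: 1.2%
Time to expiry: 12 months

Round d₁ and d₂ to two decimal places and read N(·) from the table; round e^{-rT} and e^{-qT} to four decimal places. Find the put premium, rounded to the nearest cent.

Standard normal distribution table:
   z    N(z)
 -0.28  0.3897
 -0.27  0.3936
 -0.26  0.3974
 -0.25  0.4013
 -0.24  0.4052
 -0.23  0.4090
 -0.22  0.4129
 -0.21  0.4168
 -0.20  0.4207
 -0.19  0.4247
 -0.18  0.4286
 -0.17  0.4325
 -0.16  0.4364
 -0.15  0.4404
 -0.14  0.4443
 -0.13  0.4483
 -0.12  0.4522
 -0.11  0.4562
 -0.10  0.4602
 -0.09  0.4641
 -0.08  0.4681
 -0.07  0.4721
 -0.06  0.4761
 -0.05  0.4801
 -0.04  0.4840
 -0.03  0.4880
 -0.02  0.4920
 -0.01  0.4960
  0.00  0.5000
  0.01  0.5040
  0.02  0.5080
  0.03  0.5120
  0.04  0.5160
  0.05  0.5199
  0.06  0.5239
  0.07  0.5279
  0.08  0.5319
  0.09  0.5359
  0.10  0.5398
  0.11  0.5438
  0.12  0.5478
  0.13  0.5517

$43.88

T = 1;  σ√T = 0.3500
ln(S/K) + (r − q + σ²/2)T = ln(352/358) + (0.052 − 0.012 + 0.35²/2)·1 = -0.0169 + 0.1012 = 0.0843
d₁ = 0.0843 / 0.3500 = 0.2410 → 0.24
d₂ = d₁ − σ√T = 0.2410 − 0.3500 = -0.1090 → -0.11
e^(−qT) = e^(−0.012·1) = 0.9881;  e^(−rT) = e^(−0.052·1) = 0.9493
N(−d₂) = N(0.11) = 0.5438;  N(−d₁) = N(-0.24) = 0.4052
P = 358·0.9493·0.5438 − 352·0.9881·0.4052 = 184.8101 − 140.9331 = 43.8770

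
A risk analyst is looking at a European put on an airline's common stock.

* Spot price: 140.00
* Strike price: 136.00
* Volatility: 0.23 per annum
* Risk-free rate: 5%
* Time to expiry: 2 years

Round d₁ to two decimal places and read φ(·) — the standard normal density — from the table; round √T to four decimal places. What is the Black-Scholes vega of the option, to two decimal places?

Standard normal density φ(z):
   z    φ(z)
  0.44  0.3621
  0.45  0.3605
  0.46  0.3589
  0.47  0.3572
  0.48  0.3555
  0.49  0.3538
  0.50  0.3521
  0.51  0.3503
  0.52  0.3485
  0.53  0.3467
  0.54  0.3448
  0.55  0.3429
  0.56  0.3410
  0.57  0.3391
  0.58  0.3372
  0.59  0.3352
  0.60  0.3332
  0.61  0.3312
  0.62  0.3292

67.51

σ√T = 0.23·√2 = 0.3253
d₁ = [ln(140/136) + (0.05 + ½·0.23²)·2] / (σ√T) = (0.0290 + 0.1529) / 0.3253 = 0.5592 ⇒ 0.56
√T = √2 = 1.4142
φ(d₁) = φ(0.56) = 0.3410
vega = S·φ(d₁)·√T = 140·0.3410·1.4142 = 67.5139
(The call has the same vega.)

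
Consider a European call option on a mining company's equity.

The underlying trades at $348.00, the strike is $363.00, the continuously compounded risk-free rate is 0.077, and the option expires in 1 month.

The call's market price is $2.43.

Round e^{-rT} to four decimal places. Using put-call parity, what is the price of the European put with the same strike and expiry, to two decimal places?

$15.11

e^(−rT) = e^(−0.077·0.08333) = 0.9936
Put-call parity: C − P = S − K·e^(−rT) = 348 − 363·0.9936 = 348 − 360.6768 = -12.6768
P = C − (C − P) = 2.43 − (-12.6768) = 15.1068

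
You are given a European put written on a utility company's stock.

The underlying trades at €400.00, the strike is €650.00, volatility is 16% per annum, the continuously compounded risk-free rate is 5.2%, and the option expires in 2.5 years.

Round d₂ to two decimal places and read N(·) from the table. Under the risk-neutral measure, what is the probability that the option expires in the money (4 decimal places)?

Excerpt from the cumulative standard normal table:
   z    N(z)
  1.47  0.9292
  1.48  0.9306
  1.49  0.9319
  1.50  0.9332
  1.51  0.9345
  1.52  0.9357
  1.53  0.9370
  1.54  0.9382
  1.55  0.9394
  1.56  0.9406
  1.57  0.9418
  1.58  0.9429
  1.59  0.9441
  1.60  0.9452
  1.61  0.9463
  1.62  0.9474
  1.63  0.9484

0.9370

σ√T = 0.16 × 1.5811 = 0.2530
d₁ = [ln(400/650) + (0.052 + 0.16²/2)·2.5] / 0.2530 = [-0.4855 + 0.1620] / 0.2530 = -1.2788 → -1.28
d₂ = d₁ − σ√T = -1.2788 − 0.2530 = -1.5318 → -1.53
Pr(exercise) under Q = N(−d₂) = N(1.53) = 0.9370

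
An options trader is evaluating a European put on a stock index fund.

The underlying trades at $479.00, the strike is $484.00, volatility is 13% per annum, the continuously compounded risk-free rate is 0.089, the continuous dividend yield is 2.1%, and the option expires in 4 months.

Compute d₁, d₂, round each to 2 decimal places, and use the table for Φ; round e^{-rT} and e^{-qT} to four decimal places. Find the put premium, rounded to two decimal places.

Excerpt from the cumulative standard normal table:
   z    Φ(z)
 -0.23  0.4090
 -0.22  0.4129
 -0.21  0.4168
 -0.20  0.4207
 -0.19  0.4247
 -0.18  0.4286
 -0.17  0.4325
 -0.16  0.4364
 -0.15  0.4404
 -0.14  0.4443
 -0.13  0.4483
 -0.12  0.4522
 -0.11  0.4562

σ√T = 0.13 × 0.5774 = 0.0751
d₁ = [ln(479/484) + (0.089 − 0.021 + ½·0.13²)·0.3333] / (σ√T) = (-0.0104 + 0.0255) / 0.0751 = 0.2012 → 0.20
d₂ = 0.2012 − 0.0751 = 0.1261 → 0.13
e^(−qT) = e^(−0.021·0.3333) = 0.9930;  e^(−rT) = e^(−0.089·0.3333) = 0.9708
N(−d₂) = N(-0.13) = 0.4483;  N(−d₁) = N(-0.20) = 0.4207
P = 484·0.9708·0.4483 − 479·0.9930·0.4207 = 210.6415 − 200.1047 = 10.5368

$10.54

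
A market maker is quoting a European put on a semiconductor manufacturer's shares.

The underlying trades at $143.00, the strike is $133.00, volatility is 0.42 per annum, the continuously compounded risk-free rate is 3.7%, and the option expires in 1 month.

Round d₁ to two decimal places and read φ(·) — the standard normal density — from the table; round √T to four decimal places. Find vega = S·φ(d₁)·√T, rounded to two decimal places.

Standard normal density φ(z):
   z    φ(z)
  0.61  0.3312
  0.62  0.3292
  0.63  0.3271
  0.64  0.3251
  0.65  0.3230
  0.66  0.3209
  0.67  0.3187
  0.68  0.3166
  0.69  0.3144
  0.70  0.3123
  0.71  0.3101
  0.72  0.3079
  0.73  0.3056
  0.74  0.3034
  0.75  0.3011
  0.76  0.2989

σ√T = 0.42 × 0.2887 = 0.1212
d₁ = [ln(143/133) + (0.037 + ½·0.42²)·0.08333] / (σ√T) = (0.0725 + 0.0104) / 0.1212 = 0.6840 ⇒ 0.68
√T = √0.08333 = 0.2887
φ(d₁) = φ(0.68) = 0.3166
vega = S·φ(d₁)·√T = 143·0.3166·0.2887 = 13.0705

13.07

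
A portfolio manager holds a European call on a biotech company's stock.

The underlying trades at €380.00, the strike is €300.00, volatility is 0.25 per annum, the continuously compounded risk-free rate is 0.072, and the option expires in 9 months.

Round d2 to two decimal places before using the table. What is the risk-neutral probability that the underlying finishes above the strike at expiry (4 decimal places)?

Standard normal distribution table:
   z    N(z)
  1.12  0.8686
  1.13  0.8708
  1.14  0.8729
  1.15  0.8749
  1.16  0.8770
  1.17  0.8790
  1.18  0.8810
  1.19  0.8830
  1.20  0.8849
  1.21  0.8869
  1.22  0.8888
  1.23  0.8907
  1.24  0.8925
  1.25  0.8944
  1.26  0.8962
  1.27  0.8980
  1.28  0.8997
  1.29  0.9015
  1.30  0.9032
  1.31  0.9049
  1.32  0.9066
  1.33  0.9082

T = 0.75;  σ√T = 0.2165
d₁ = [ln(380/300) + (0.072 + 0.25²/2)·0.75] / 0.2165 = [0.2364 + 0.0774] / 0.2165 = 1.4495 → 1.45
d₂ = d₁ − σ√T = 1.4495 − 0.2165 = 1.2330 → 1.23
Pr(exercise) under Q = N(d₂) = 0.8907

0.8907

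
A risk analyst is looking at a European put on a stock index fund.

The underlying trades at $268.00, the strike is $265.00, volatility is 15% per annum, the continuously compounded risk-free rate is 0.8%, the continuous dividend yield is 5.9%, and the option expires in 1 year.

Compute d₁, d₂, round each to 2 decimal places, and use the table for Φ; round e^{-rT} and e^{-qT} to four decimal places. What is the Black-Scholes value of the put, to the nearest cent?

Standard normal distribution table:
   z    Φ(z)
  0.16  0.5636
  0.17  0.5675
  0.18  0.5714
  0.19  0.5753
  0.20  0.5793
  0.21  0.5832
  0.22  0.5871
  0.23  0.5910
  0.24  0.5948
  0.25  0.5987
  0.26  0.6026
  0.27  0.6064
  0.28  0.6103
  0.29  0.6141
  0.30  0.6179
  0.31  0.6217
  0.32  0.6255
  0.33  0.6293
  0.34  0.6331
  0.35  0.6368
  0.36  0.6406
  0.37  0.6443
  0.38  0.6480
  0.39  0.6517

σ√T = 0.15 × 1.0000 = 0.1500
d₁ = [ln(268/265) + (0.008 − 0.059 + 0.15²/2)·1] / 0.1500 = [0.0113 − 0.0397] / 0.1500 = -0.1900 ≈ -0.19
d₂ = d₁ − σ√T = -0.1900 − 0.1500 = -0.3400 ≈ -0.34
e^(−qT) = e^(−0.059·1) = 0.9427;  e^(−rT) = e^(−0.008·1) = 0.9920
N(−d₂) = N(0.34) = 0.6331;  N(−d₁) = N(0.19) = 0.5753
P = 265·0.9920·0.6331 − 268·0.9427·0.5753 = 166.4293 − 145.3459 = 21.0835

$21.08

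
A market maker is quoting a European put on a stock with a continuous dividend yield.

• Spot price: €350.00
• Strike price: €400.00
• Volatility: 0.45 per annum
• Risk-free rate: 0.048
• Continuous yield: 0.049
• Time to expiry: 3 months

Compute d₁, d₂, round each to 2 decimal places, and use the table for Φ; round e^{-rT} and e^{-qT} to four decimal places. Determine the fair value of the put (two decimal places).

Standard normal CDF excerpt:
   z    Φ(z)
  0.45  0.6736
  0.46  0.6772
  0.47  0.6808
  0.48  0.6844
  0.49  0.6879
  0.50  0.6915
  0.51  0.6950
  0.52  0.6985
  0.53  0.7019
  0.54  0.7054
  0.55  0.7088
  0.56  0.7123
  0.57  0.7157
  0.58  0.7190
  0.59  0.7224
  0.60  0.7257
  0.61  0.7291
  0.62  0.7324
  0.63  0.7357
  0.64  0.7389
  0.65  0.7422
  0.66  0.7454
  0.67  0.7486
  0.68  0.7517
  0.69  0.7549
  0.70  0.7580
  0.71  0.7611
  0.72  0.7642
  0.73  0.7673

€64.20

σ√T = 0.45·√0.25 = 0.2250
d₁ = [ln(350/400) + (0.048 − 0.049 + 0.45²/2)·0.25] / 0.2250 = [-0.1335 + 0.0251] / 0.2250 = -0.4821 which rounds to -0.48
d₂ = d₁ − σ√T = -0.4821 − 0.2250 = -0.7071 which rounds to -0.71
exp(−qT) = exp(−0.049·0.25) = 0.9878;  exp(−rT) = exp(−0.048·0.25) = 0.9881
N(−d₂) = N(0.71) = 0.7611;  N(−d₁) = N(0.48) = 0.6844
P = 400·0.9881·0.7611 − 350·0.9878·0.6844 = 300.8172 − 236.6176 = 64.1996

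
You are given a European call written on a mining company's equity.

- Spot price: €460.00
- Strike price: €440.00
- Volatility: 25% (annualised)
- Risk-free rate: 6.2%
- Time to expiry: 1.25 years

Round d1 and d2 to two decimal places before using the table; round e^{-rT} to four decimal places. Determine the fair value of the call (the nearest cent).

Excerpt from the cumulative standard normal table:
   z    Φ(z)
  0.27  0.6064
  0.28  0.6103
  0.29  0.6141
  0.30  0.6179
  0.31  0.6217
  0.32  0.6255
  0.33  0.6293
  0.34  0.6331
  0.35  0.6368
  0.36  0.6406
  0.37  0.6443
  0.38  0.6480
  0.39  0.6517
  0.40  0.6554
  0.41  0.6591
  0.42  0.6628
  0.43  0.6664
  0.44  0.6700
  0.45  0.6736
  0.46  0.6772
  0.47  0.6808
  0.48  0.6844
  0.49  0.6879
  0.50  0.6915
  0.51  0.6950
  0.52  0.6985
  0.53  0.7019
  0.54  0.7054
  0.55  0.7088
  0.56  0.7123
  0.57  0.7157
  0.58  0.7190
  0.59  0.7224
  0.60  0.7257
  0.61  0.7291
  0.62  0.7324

€79.15

σ√T = 0.25·√1.25 = 0.2795
ln(S/K) + (r + σ²/2)T = ln(460/440) + (0.062 + 0.25²/2)·1.25 = 0.0445 + 0.1166 = 0.1610
d₁ = 0.1610 / 0.2795 = 0.5761 → 0.58
d₂ = d₁ − σ√T = 0.5761 − 0.2795 = 0.2966 → 0.30
e^(−rT) = e^(−0.062·1.25) = 0.9254
C = 460·N(0.58) − 440·0.9254·N(0.30) = 460·0.7190 − 440·0.9254·0.6179 = 330.7400 − 251.5941 = 79.1459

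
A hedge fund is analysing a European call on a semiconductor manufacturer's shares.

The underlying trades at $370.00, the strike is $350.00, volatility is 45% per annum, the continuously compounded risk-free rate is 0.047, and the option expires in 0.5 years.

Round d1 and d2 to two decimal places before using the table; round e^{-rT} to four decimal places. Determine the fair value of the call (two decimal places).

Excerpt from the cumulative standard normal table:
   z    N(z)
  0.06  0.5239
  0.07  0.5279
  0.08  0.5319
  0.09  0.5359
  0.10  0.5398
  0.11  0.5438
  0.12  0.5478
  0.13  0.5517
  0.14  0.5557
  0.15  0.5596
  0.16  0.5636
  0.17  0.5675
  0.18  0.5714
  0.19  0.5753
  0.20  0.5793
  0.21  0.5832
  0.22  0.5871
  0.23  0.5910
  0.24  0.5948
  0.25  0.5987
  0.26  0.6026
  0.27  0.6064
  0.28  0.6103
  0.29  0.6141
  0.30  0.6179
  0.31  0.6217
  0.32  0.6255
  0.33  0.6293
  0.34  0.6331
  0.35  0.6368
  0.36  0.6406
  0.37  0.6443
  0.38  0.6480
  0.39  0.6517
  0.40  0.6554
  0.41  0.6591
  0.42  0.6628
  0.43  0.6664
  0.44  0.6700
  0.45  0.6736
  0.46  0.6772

σ√T = 0.45·√0.5 = 0.3182
d₁ = [ln(370/350) + (0.047 + ½·0.45²)·0.5] / (σ√T) = (0.0556 + 0.0741) / 0.3182 = 0.4076 → 0.41
d₂ = 0.4076 − 0.3182 = 0.0894 → 0.09
e^(−rT) = e^(−0.047·0.5) = 0.9768
N(d₁) = N(0.41) = 0.6591;  N(d₂) = N(0.09) = 0.5359
C = 370·0.6591 − 350·0.9768·0.5359 = 243.8670 − 183.2135 = 60.6535

$60.65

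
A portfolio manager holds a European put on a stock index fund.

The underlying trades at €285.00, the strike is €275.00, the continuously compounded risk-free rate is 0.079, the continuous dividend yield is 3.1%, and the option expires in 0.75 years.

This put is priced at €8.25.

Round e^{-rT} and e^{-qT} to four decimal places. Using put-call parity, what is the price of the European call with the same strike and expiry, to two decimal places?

€27.51

e^(−qT) = e^(−0.031·0.75) = 0.9770;  e^(−rT) = e^(−0.079·0.75) = 0.9425
Put-call parity: C − P = S·e^(−qT) − K·e^(−rT) = 285·0.9770 − 275·0.9425 = 278.4450 − 259.1875 = 19.2575
C = P + (C − P) = 8.25 + (19.2575) = 27.5075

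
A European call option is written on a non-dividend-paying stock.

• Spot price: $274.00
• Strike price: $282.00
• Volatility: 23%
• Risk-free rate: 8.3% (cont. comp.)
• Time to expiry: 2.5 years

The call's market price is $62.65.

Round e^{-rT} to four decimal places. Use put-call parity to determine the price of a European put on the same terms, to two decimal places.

$17.80

exp(−rT) = exp(−0.083·2.5) = 0.8126
Put-call parity: C − P = S − K·e^(−rT) = 274 − 282·0.8126 = 274 − 229.1532 = 44.8468
P = C − (C − P) = 62.65 − (44.8468) = 17.8032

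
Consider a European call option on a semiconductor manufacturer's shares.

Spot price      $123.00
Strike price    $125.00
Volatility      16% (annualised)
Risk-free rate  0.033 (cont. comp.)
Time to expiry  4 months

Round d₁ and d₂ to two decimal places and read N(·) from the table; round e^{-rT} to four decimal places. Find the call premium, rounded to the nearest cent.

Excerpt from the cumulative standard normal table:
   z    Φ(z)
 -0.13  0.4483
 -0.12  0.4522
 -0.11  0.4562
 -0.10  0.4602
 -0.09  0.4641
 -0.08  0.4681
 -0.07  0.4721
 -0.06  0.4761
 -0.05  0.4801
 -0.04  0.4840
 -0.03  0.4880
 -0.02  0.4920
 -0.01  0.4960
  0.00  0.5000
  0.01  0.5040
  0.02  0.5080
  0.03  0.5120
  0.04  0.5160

σ√T = 0.16 × 0.5774 = 0.0924
d₁ = [ln(123/125) + (0.033 + 0.16²/2)·0.3333] / 0.0924 = [-0.0161 + 0.0153] / 0.0924 = -0.0093 ≈ -0.01
d₂ = d₁ − σ√T = -0.0093 − 0.0924 = -0.1017 ≈ -0.10
exp(−rT) = exp(−0.033·0.3333) = 0.9891
N(d₁) = N(-0.01) = 0.4960;  N(d₂) = N(-0.10) = 0.4602
C = 123·0.4960 − 125·0.9891·0.4602 = 61.0080 − 56.8980 = 4.1100

$4.11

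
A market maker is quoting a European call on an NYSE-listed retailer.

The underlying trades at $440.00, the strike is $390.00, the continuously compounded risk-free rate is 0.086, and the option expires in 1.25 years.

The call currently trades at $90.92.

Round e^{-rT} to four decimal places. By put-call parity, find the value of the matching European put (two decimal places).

exp(−rT) = exp(−0.086·1.25) = 0.8981
Put-call parity: C − P = S − K·e^(−rT) = 440 − 390·0.8981 = 440 − 350.2590 = 89.7410
P = C − (C − P) = 90.92 − (89.7410) = 1.1790

$1.18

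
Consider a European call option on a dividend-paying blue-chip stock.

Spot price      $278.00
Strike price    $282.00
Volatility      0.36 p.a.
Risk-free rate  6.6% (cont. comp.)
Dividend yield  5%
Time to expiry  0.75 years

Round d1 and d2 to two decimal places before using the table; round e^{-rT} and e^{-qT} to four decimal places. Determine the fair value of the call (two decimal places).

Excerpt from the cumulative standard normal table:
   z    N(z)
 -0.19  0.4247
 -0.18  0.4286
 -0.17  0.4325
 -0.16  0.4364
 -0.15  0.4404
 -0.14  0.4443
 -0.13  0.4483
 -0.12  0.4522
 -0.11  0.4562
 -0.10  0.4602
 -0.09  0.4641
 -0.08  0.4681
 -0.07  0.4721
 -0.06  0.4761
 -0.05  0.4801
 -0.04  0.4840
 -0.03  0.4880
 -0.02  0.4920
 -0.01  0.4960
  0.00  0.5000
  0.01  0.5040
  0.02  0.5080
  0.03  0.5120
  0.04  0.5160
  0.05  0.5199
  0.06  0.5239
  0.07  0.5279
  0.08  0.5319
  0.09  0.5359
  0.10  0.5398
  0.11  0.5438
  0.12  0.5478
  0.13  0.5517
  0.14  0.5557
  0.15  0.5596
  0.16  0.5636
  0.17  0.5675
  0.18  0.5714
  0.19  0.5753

σ√T = 0.36 × 0.8660 = 0.3118
ln(S/K) + (r − q + σ²/2)T = ln(278/282) + (0.066 − 0.05 + 0.36²/2)·0.75 = -0.0143 + 0.0606 = 0.0463
d₁ = 0.0463 / 0.3118 = 0.1486 → 0.15
d₂ = d₁ − σ√T = 0.1486 − 0.3118 = -0.1632 → -0.16
exp(−qT) = exp(−0.05·0.75) = 0.9632;  exp(−rT) = exp(−0.066·0.75) = 0.9517
C = 278·0.9632·N(0.15) − 282·0.9517·N(-0.16) = 278·0.9632·0.5596 − 282·0.9517·0.4364 = 149.8439 − 117.1208 = 32.7231

$32.72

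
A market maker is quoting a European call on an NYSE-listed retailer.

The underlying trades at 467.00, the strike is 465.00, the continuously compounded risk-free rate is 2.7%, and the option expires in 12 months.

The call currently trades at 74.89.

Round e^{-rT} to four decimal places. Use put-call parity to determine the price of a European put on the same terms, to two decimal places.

60.52

exp(−rT) = exp(−0.027·1) = 0.9734
Put-call parity: C − P = S − K·e^(−rT) = 467 − 465·0.9734 = 467 − 452.6310 = 14.3690
P = C − (C − P) = 74.89 − (14.3690) = 60.5210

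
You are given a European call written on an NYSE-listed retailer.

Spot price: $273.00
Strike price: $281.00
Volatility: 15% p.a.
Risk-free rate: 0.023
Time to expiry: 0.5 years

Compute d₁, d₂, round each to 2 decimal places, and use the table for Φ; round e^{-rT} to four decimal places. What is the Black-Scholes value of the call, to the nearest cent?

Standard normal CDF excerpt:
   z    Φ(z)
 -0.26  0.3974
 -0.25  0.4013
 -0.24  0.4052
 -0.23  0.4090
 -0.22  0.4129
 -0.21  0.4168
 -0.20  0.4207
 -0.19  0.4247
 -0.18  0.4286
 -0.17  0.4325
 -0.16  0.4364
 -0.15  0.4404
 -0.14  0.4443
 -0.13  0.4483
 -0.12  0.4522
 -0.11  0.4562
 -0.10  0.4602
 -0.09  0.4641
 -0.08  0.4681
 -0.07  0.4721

T = 0.5;  σ√T = 0.1061
d₁ = [ln(273/281) + (0.023 + ½·0.15²)·0.5] / (σ√T) = (-0.0289 + 0.0171) / 0.1061 = -0.1109 which rounds to -0.11
d₂ = -0.1109 − 0.1061 = -0.2169 which rounds to -0.22
e^(−rT) = e^(−0.023·0.5) = 0.9886
C = 273·N(-0.11) − 281·0.9886·N(-0.22) = 273·0.4562 − 281·0.9886·0.4129 = 124.5426 − 114.7022 = 9.8404

$9.84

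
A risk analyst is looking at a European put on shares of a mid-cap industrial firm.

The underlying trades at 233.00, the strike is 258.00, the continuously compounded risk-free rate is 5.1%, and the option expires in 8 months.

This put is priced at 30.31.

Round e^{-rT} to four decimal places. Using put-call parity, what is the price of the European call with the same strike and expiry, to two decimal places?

13.93

exp(−rT) = exp(−0.051·0.6667) = 0.9666
Put-call parity: C − P = S − K·e^(−rT) = 233 − 258·0.9666 = 233 − 249.3828 = -16.3828
C = P + (C − P) = 30.31 + (-16.3828) = 13.9272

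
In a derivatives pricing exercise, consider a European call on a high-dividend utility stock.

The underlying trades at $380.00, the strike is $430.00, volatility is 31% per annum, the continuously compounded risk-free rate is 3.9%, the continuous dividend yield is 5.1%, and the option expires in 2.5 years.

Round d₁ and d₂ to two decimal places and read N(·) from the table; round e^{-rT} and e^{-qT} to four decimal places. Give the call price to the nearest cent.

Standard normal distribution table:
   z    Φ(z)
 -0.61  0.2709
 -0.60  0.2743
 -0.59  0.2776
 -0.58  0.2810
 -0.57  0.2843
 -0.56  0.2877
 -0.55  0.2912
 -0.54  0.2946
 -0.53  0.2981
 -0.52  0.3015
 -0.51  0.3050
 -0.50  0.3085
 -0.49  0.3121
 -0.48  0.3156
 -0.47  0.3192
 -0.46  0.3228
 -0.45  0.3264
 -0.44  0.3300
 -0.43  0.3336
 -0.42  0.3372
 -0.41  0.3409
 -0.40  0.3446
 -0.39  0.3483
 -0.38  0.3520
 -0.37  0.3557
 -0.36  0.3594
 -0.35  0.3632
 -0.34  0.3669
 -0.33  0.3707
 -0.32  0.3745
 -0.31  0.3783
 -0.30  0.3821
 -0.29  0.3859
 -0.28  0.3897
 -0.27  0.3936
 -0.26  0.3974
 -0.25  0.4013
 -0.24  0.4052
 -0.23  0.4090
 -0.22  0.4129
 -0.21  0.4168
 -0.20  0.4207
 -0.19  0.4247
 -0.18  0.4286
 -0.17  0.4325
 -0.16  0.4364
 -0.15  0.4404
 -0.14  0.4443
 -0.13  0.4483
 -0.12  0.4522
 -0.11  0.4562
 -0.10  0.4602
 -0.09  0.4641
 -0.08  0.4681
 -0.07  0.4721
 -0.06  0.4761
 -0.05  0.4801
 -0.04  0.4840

σ√T = 0.31 × 1.5811 = 0.4902
d₁ = [ln(380/430) + (0.039 − 0.051 + 0.31²/2)·2.5] / 0.4902 = [-0.1236 + 0.0901] / 0.4902 = -0.0683 ≈ -0.07
d₂ = d₁ − σ√T = -0.0683 − 0.4902 = -0.5585 ≈ -0.56
exp(−qT) = exp(−0.051·2.5) = 0.8803;  exp(−rT) = exp(−0.039·2.5) = 0.9071
C = 380·0.8803·N(-0.07) − 430·0.9071·N(-0.56) = 380·0.8803·0.4721 − 430·0.9071·0.2877 = 157.9241 − 112.2182 = 45.7058

$45.71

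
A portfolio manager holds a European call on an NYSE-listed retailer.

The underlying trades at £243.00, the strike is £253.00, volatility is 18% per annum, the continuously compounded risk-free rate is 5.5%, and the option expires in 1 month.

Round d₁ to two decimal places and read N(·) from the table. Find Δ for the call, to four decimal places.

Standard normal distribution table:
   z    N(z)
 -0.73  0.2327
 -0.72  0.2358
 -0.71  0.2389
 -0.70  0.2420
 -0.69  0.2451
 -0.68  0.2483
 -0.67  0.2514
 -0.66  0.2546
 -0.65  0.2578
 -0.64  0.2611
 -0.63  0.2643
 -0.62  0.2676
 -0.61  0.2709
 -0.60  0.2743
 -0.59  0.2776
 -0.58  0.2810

σ√T = 0.18 × 0.2887 = 0.0520
d₁ = [ln(243/253) + (0.055 + 0.18²/2)·0.08333] / 0.0520 = [-0.0403 + 0.0059] / 0.0520 = -0.6619 ⇒ -0.66
N(d₁) = N(-0.66) = 0.2546
Δ_call = N(d₁) = 0.2546

0.2546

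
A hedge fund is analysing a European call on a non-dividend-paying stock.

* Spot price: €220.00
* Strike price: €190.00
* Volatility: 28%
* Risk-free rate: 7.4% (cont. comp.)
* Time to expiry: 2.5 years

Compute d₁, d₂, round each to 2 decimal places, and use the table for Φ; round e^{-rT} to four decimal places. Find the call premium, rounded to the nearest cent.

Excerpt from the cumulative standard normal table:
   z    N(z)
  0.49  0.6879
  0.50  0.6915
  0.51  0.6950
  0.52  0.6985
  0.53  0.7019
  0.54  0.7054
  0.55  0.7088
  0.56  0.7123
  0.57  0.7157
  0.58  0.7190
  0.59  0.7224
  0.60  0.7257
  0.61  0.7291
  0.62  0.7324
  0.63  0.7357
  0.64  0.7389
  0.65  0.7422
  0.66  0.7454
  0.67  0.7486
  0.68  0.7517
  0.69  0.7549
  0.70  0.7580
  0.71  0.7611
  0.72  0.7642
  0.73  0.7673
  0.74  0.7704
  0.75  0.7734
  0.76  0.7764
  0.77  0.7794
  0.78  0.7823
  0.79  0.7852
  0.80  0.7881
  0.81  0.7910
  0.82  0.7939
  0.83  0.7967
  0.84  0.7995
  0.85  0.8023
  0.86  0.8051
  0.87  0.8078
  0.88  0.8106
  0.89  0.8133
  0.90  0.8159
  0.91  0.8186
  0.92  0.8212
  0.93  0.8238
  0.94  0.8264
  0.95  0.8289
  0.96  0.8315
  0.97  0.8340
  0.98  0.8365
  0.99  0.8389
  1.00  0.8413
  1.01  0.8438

€72.64

σ√T = 0.28·√2.5 = 0.4427
d₁ = [ln(220/190) + (0.074 + 0.28²/2)·2.5] / 0.4427 = [0.1466 + 0.2830] / 0.4427 = 0.9704 which rounds to 0.97
d₂ = d₁ − σ√T = 0.9704 − 0.4427 = 0.5277 which rounds to 0.53
exp(−rT) = exp(−0.074·2.5) = 0.8311
C = 220·N(0.97) − 190·0.8311·N(0.53) = 220·0.8340 − 190·0.8311·0.7019 = 183.4800 − 110.8363 = 72.6437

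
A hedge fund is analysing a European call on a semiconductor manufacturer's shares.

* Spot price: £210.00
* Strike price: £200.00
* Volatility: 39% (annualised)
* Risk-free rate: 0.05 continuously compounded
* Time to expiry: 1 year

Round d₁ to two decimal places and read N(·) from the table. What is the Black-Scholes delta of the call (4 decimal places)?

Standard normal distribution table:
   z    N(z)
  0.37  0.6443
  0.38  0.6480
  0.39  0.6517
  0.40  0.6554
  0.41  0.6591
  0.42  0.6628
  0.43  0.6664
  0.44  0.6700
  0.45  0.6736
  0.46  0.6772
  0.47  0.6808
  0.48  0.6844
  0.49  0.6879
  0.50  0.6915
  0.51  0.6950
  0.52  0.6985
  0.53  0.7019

0.6736

σ√T = 0.39·√1 = 0.3900
d₁ = [ln(210/200) + (0.05 + ½·0.39²)·1] / (σ√T) = (0.0488 + 0.1260) / 0.3900 = 0.4483 ≈ 0.45
N(d₁) = N(0.45) = 0.6736
Δ_call = N(d₁) = 0.6736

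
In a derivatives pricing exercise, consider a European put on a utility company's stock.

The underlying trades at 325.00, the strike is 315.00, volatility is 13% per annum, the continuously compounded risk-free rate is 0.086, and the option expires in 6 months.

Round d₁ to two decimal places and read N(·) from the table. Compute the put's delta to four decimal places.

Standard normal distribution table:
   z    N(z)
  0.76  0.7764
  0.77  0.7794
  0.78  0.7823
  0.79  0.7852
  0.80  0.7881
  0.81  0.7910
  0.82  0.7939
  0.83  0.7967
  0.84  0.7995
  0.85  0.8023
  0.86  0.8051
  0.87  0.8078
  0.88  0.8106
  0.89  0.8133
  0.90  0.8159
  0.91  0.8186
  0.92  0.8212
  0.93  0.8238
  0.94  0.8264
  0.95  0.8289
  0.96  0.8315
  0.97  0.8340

T = 0.5;  σ√T = 0.0919
ln(S/K) + (r + σ²/2)T = ln(325/315) + (0.086 + 0.13²/2)·0.5 = 0.0313 + 0.0472 = 0.0785
d₁ = 0.0785 / 0.0919 = 0.8537 ⇒ 0.85
N(d₁) = N(0.85) = 0.8023
Δ_put = N(d₁) − 1 = 0.8023 − 1 = -0.1977

-0.1977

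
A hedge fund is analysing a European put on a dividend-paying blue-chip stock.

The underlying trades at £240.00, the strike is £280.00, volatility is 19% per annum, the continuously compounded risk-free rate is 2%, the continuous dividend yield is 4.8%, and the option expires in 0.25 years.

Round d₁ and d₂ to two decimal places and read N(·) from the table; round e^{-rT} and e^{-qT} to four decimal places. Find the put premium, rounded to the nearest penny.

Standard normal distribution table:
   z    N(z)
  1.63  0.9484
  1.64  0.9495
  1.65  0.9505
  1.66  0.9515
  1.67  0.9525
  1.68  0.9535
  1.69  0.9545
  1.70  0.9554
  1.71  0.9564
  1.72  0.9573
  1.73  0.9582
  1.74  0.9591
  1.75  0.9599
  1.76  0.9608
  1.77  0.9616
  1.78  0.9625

σ√T = 0.19·√0.25 = 0.0950
d₁ = [ln(240/280) + (0.02 − 0.048 + ½·0.19²)·0.25] / (σ√T) = (-0.1542 − 0.0025) / 0.0950 = -1.6488 ≈ -1.65
d₂ = -1.6488 − 0.0950 = -1.7438 ≈ -1.74
e^(−qT) = e^(−0.048·0.25) = 0.9881;  e^(−rT) = e^(−0.02·0.25) = 0.9950
N(−d₂) = N(1.74) = 0.9591;  N(−d₁) = N(1.65) = 0.9505
P = 280·0.9950·0.9591 − 240·0.9881·0.9505 = 267.2053 − 225.4054 = 41.7999

£41.80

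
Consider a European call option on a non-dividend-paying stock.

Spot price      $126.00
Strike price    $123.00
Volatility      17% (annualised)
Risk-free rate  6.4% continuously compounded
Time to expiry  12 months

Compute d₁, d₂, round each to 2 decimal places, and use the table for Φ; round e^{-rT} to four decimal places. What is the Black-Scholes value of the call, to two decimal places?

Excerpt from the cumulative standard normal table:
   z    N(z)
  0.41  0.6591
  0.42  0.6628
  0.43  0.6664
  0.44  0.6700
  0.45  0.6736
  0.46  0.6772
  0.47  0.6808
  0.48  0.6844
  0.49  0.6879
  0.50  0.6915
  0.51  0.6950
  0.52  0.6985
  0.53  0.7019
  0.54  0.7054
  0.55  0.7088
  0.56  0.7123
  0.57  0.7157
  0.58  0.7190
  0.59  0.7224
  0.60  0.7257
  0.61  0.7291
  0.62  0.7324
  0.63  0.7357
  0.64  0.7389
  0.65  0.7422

σ√T = 0.17 × 1.0000 = 0.1700
d₁ = [ln(126/123) + (0.064 + ½·0.17²)·1] / (σ√T) = (0.0241 + 0.0785) / 0.1700 = 0.6032 → 0.60
d₂ = 0.6032 − 0.1700 = 0.4332 → 0.43
e^(−rT) = e^(−0.064·1) = 0.9380
C = 126·N(0.60) − 123·0.9380·N(0.43) = 126·0.7257 − 123·0.9380·0.6664 = 91.4382 − 76.8852 = 14.5530

$14.55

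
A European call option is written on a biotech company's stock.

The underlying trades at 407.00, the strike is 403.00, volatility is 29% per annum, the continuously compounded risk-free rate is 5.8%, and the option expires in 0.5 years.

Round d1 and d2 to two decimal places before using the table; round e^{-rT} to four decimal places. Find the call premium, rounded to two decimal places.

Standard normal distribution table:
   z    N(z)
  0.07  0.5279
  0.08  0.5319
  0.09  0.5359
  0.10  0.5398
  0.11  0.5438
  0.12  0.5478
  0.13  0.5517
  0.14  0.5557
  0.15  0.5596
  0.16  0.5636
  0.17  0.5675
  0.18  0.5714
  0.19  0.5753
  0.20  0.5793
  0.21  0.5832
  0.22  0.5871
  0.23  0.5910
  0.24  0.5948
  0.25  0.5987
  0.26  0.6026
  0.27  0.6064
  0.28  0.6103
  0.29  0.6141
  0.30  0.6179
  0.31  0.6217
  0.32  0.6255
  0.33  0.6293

40.15

T = 0.5;  σ√T = 0.2051
d₁ = [ln(407/403) + (0.058 + 0.29²/2)·0.5] / 0.2051 = [0.0099 + 0.0500] / 0.2051 = 0.2921 ⇒ 0.29
d₂ = d₁ − σ√T = 0.2921 − 0.2051 = 0.0871 ⇒ 0.09
exp(−rT) = exp(−0.058·0.5) = 0.9714
N(d₁) = N(0.29) = 0.6141;  N(d₂) = N(0.09) = 0.5359
C = 407·0.6141 − 403·0.9714·0.5359 = 249.9387 − 209.7910 = 40.1477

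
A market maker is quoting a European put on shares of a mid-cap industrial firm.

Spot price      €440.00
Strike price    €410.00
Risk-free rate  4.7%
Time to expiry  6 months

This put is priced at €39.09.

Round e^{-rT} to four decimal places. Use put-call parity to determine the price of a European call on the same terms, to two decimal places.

e^(−rT) = e^(−0.047·0.5) = 0.9768
Put-call parity: C − P = S − K·e^(−rT) = 440 − 410·0.9768 = 440 − 400.4880 = 39.5120
C = P + (C − P) = 39.09 + (39.5120) = 78.6020

€78.60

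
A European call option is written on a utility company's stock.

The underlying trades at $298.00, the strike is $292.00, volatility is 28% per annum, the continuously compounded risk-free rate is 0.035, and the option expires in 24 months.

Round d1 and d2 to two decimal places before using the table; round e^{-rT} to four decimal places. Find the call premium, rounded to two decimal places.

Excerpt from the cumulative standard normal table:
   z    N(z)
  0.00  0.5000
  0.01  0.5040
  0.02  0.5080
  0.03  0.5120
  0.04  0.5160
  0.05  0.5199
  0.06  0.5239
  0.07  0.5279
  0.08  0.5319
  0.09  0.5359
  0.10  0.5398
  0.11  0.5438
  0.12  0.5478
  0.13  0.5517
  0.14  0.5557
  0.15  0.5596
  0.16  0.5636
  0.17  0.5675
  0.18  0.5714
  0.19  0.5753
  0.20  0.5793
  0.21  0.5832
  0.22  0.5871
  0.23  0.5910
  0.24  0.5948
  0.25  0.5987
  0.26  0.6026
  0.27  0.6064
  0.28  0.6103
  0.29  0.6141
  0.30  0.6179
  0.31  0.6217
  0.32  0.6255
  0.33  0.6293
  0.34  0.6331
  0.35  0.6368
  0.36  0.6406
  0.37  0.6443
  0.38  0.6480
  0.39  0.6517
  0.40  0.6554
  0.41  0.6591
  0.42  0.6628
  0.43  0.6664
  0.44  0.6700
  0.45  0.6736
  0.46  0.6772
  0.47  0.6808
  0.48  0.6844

σ√T = 0.28 × 1.4142 = 0.3960
d₁ = [ln(298/292) + (0.035 + ½·0.28²)·2] / (σ√T) = (0.0203 + 0.1484) / 0.3960 = 0.4261 ⇒ 0.43
d₂ = 0.4261 − 0.3960 = 0.0302 ⇒ 0.03
e^(−rT) = e^(−0.035·2) = 0.9324
C = 298·N(0.43) − 292·0.9324·N(0.03) = 298·0.6664 − 292·0.9324·0.5120 = 198.5872 − 139.3975 = 59.1897

$59.19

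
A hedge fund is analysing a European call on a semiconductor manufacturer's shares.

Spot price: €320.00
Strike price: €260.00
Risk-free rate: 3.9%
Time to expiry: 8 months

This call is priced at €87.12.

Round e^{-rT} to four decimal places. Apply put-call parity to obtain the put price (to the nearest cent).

e^(−rT) = e^(−0.039·0.6667) = 0.9743
Put-call parity: C − P = S − K·e^(−rT) = 320 − 260·0.9743 = 320 − 253.3180 = 66.6820
P = C − (C − P) = 87.12 − (66.6820) = 20.4380

€20.44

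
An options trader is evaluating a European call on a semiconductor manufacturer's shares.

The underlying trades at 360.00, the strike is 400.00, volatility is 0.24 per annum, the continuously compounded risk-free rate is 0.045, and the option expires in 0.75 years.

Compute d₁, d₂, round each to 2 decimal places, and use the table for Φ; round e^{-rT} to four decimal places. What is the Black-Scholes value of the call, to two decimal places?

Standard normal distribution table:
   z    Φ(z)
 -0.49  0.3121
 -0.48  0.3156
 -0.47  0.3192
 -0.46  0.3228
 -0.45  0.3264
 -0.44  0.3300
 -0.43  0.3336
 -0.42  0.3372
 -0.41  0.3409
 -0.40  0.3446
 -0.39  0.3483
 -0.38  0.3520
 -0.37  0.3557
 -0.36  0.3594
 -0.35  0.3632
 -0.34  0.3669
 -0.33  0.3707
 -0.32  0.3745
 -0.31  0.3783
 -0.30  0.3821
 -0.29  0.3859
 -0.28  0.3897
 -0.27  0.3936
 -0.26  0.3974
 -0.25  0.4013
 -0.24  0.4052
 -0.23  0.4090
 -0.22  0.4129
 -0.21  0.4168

T = 0.75;  σ√T = 0.2078
d₁ = [ln(360/400) + (0.045 + 0.24²/2)·0.75] / 0.2078 = [-0.1054 + 0.0554] / 0.2078 = -0.2406 → -0.24
d₂ = d₁ − σ√T = -0.2406 − 0.2078 = -0.4485 → -0.45
exp(−rT) = exp(−0.045·0.75) = 0.9668
N(d₁) = N(-0.24) = 0.4052;  N(d₂) = N(-0.45) = 0.3264
C = 360·0.4052 − 400·0.9668·0.3264 = 145.8720 − 126.2254 = 19.6466

19.65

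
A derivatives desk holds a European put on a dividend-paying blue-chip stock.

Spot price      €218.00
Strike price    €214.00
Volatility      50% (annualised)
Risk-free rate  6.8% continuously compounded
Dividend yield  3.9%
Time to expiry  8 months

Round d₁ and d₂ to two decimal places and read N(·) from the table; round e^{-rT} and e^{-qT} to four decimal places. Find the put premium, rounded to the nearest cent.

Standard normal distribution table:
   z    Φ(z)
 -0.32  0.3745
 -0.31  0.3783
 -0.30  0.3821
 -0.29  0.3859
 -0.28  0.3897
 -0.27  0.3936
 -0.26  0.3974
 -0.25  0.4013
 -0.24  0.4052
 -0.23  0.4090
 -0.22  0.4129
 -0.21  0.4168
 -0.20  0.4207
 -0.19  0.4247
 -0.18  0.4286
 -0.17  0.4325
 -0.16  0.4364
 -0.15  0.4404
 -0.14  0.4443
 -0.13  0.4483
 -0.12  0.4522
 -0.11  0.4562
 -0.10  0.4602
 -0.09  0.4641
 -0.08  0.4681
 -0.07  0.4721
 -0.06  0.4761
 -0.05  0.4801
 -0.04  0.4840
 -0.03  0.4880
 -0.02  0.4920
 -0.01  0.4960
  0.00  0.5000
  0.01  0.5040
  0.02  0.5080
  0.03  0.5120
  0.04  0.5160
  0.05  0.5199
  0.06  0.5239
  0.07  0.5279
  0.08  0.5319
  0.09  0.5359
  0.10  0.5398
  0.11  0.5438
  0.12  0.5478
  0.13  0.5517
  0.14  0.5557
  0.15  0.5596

€30.06

σ√T = 0.5 × 0.8165 = 0.4082
d₁ = [ln(218/214) + (0.068 − 0.039 + 0.5²/2)·0.6667] / 0.4082 = [0.0185 + 0.1027] / 0.4082 = 0.2968 → 0.30
d₂ = d₁ − σ√T = 0.2968 − 0.4082 = -0.1114 → -0.11
exp(−qT) = exp(−0.039·0.6667) = 0.9743;  exp(−rT) = exp(−0.068·0.6667) = 0.9557
P = 214·0.9557·N(0.11) − 218·0.9743·N(-0.30) = 214·0.9557·0.5438 − 218·0.9743·0.3821 = 111.2179 − 81.1570 = 30.0608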